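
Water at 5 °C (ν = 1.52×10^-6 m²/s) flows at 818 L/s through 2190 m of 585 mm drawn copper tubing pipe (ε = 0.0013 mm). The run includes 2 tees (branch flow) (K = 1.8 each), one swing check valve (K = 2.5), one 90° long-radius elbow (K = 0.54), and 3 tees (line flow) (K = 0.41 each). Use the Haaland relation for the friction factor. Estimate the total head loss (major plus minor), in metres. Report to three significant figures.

V = 4Q/(πD²) = 3.043 m/s; V²/2g = 0.4721 m
Re = 1.17×10^6, ε/D = 2.22×10^-6 → f = 0.01132 (Haaland)
Major: h_f = f(L/D)·V²/2g = 0.01132·3744·0.4721 = 20.01 m
Minor: ΣK = 7.87; h_m = ΣK·V²/2g = 3.715 m
Total H_L = 20.01 + 3.715 = 23.73 m

H_L ≈ 23.7 m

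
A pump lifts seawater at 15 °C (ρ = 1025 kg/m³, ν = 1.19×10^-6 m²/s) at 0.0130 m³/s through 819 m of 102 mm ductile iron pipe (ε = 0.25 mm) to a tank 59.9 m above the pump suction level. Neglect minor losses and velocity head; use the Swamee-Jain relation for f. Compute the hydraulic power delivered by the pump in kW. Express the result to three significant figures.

P_hyd ≈ 11.4 kW

V = 4Q/(πD²) = 1.591 m/s; Re = 1.36×10^5; ε/D = 0.00245; f = 0.02606
h_f = f(L/D)V²/2g = 27.00 m
Total head H = z + h_f = 59.9 + 27.00 = 86.90 m
P_hyd = ρgQH = 1025·9.81·0.0130·86.90 = 11.36 kW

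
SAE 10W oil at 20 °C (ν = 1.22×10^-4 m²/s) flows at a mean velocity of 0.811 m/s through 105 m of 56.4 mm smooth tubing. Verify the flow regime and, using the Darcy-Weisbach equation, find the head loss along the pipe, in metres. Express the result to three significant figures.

Re = VD/ν = 0.811·0.05640/1.22×10^-4 = 375 → laminar (Re < 2300)
f = 64/Re = 0.1707
h_f = f(L/D)V²/(2g) = 0.1707·(105/0.05640)·0.811²/(2·9.81) = 10.65 m

h_f ≈ 10.7 m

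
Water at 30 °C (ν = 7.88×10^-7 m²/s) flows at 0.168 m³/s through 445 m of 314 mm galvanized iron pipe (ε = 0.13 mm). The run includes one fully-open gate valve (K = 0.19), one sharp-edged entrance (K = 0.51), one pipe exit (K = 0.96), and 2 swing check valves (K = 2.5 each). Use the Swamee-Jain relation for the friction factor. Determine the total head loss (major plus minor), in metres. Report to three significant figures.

V = 4Q/(πD²) = 2.170 m/s; V²/2g = 0.2399 m
Re = 8.64×10^5, ε/D = 4.14×10^-4 → f = 0.01678 (Swamee-Jain)
Major: h_f = f(L/D)·V²/2g = 0.01678·1417·0.2399 = 5.704 m
Minor: ΣK = 6.66; h_m = ΣK·V²/2g = 1.598 m
Total H_L = 5.704 + 1.598 = 7.301 m

H_L ≈ 7.30 m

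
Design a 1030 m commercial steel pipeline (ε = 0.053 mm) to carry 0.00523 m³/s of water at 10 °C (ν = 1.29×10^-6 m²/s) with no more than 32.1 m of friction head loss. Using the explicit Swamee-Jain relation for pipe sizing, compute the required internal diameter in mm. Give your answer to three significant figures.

D ≈ 70.3 mm

Swamee-Jain (Type III): D = 0.66·[ε^1.25·(LQ²/(gh_f))^4.75 + ν·Q^9.4·(L/(gh_f))^5.2]^0.04
LQ²/(gh_f) = 8.947×10^-5; L/(gh_f) = 3.271
Term 1 = ε^1.25·(…)^4.75 = 2.67×10^-25; Term 2 = ν·Q^9.4·(…)^5.2 = 2.19×10^-25
D = 0.66·(2.67×10^-25 + 2.19×10^-25)^0.04 = 0.07031 m = 70.3 mm
Check: V = 1.35 m/s, Re = 7.34×10^4, f = 0.02223, h_f = 30.1 m ≈ 32.1 m ✓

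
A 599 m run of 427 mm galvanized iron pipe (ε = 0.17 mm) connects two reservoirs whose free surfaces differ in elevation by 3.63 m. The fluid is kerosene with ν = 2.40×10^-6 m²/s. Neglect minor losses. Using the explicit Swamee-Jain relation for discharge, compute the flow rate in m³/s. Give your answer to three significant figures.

Q ≈ 0.243 m³/s

Swamee-Jain (Type II): Q = -0.965·√(gD⁵h_f/L)·ln[ε/(3.7D) + √(3.17ν²L/(gD³h_f))]
√(gD⁵h_f/L) = √(9.81·0.427⁵·3.63/599) = 0.02905
ε/(3.7D) = 1.08×10^-4; √(3.17ν²L/(gD³h_f)) = 6.28×10^-5
Q = -0.965·0.02905·ln(1.704×10^-4) = 0.2433 m³/s
Check: V = 1.70 m/s, Re = 3.02×10^5, f = 0.01770, h_f = 3.65 m ≈ 3.63 m ✓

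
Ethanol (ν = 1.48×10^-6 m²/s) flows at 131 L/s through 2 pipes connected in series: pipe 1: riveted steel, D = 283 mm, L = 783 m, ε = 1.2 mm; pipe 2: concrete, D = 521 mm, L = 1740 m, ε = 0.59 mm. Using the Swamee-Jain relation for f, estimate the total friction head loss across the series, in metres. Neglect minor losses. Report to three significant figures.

Pipe 1: V = 2.083 m/s, Re = 3.98×10^5, ε/D = 0.00424, f = 0.02929, h_1 = f(L/D)V²/2g = 17.92 m
Pipe 2: V = 0.6145 m/s, Re = 2.16×10^5, ε/D = 0.00113, f = 0.02161, h_2 = f(L/D)V²/2g = 1.389 m
Series → Q common, losses add: H = Σh = 19.30 m

H ≈ 19.3 m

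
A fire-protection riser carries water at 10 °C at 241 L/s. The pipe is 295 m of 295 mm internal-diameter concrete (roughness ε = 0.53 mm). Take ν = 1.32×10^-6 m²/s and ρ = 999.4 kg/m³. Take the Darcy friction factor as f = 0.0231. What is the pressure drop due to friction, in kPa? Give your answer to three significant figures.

Δp ≈ 144 kPa

V = 4Q/(πD²) = 4·0.241/(π·0.295²) = 3.526 m/s
h_f = f(L/D)V²/(2g) = 0.02310·(295/0.295)·3.526²/(2·9.81) = 14.64 m
Δp = ρg·h_f = 999.4·9.81·14.64 = 143.5 kPa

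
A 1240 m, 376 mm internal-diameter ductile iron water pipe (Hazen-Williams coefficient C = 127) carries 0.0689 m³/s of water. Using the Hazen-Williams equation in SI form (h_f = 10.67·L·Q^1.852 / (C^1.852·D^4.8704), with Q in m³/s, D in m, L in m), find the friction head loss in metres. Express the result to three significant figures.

h_f ≈ 1.39 m

h_f = 10.67·1240·0.0689^1.852 / (127^1.852·0.376^4.8704) = 1.389 m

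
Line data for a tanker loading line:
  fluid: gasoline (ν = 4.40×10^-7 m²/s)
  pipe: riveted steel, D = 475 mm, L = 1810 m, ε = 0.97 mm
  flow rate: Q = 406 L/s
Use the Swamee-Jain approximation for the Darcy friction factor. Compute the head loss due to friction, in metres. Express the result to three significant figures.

h_f ≈ 24.1 m

V = 4Q/(πD²) = 4·0.406/(π·0.475²) = 2.291 m/s
Re = VD/ν = 2.291·0.475/4.40×10^-7 = 2.47×10^6 → turbulent
ε/D = 0.97/475 = 0.00204
Swamee-Jain: f = 0.02367
h_f = f(L/D)V²/(2g) = 0.02367·(1810/0.475)·2.291²/(2·9.81) = 24.13 m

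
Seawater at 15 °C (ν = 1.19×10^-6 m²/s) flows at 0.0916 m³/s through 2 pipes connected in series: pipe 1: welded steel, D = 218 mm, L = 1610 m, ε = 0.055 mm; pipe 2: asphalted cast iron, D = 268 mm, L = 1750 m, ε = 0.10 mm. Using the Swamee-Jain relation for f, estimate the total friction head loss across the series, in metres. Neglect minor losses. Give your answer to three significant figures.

H ≈ 51.7 m

Pipe 1: V = 2.454 m/s, Re = 4.50×10^5, ε/D = 2.52×10^-4, f = 0.01611, h_1 = f(L/D)V²/2g = 36.53 m
Pipe 2: V = 1.624 m/s, Re = 3.66×10^5, ε/D = 3.73×10^-4, f = 0.01728, h_2 = f(L/D)V²/2g = 15.17 m
Series → Q common, losses add: H = Σh = 51.70 m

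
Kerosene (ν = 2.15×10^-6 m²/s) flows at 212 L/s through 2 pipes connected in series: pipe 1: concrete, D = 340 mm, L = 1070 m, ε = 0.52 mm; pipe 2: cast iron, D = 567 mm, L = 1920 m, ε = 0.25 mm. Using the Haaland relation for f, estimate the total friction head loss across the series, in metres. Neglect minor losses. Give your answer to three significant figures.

Pipe 1: V = 2.335 m/s, Re = 3.69×10^5, ε/D = 0.00153, f = 0.02240, h_1 = f(L/D)V²/2g = 19.59 m
Pipe 2: V = 0.8396 m/s, Re = 2.21×10^5, ε/D = 4.41×10^-4, f = 0.01815, h_2 = f(L/D)V²/2g = 2.209 m
Series → Q common, losses add: H = Σh = 21.80 m

H ≈ 21.8 m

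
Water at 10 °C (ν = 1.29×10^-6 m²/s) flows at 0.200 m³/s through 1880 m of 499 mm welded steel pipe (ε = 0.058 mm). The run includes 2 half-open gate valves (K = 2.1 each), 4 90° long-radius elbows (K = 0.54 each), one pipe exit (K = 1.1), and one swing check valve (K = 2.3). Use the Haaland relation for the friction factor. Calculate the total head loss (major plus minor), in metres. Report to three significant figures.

V = 4Q/(πD²) = 1.023 m/s; V²/2g = 0.05331 m
Re = 3.96×10^5, ε/D = 1.16×10^-4 → f = 0.01484 (Haaland)
Major: h_f = f(L/D)·V²/2g = 0.01484·3768·0.05331 = 2.980 m
Minor: ΣK = 9.76; h_m = ΣK·V²/2g = 0.5203 m
Total H_L = 2.980 + 0.5203 = 3.500 m

H_L ≈ 3.50 m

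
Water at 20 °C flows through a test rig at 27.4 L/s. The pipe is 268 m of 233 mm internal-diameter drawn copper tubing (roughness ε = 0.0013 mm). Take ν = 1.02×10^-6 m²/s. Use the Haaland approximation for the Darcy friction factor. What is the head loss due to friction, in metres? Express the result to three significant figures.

V = 4Q/(πD²) = 4·0.0274/(π·0.233²) = 0.6426 m/s
Re = VD/ν = 0.6426·0.233/1.02×10^-6 = 1.47×10^5 → turbulent
ε/D = 0.0013/233 = 5.58×10^-6
Haaland: f = 0.01650
h_f = f(L/D)V²/(2g) = 0.01650·(268/0.233)·0.6426²/(2·9.81) = 0.3995 m

h_f ≈ 0.400 m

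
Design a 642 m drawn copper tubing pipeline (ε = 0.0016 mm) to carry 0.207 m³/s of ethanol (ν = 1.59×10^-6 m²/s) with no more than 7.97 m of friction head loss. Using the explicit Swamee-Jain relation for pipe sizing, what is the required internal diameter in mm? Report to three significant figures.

Swamee-Jain (Type III): D = 0.66·[ε^1.25·(LQ²/(gh_f))^4.75 + ν·Q^9.4·(L/(gh_f))^5.2]^0.04
LQ²/(gh_f) = 0.3518; L/(gh_f) = 8.211
Term 1 = ε^1.25·(…)^4.75 = 3.98×10^-10; Term 2 = ν·Q^9.4·(…)^5.2 = 3.36×10^-8
D = 0.66·(3.98×10^-10 + 3.36×10^-8)^0.04 = 0.3317 m = 332 mm
Check: V = 2.39 m/s, Re = 5.00×10^5, f = 0.01317, h_f = 7.45 m ≈ 7.97 m ✓

D ≈ 332 mm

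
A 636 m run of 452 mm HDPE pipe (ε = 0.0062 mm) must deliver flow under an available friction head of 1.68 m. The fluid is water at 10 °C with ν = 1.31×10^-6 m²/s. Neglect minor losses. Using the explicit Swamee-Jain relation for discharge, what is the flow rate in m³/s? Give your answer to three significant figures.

Swamee-Jain (Type II): Q = -0.965·√(gD⁵h_f/L)·ln[ε/(3.7D) + √(3.17ν²L/(gD³h_f))]
√(gD⁵h_f/L) = √(9.81·0.452⁵·1.68/636) = 0.02211
ε/(3.7D) = 3.71×10^-6; √(3.17ν²L/(gD³h_f)) = 4.77×10^-5
Q = -0.965·0.02211·ln(5.139×10^-5) = 0.2107 m³/s
Check: V = 1.31 m/s, Re = 4.53×10^5, f = 0.01353, h_f = 1.67 m ≈ 1.68 m ✓

Q ≈ 0.211 m³/s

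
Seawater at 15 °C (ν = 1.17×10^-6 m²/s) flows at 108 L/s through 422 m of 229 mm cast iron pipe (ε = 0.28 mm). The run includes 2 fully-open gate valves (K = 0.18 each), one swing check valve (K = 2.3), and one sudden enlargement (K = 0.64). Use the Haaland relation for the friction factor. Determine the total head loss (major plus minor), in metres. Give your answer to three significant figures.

H_L ≈ 14.8 m

V = 4Q/(πD²) = 2.622 m/s; V²/2g = 0.3505 m
Re = 5.13×10^5, ε/D = 0.00122 → f = 0.02112 (Haaland)
Major: h_f = f(L/D)·V²/2g = 0.02112·1843·0.3505 = 13.64 m
Minor: ΣK = 3.30; h_m = ΣK·V²/2g = 1.156 m
Total H_L = 13.64 + 1.156 = 14.79 m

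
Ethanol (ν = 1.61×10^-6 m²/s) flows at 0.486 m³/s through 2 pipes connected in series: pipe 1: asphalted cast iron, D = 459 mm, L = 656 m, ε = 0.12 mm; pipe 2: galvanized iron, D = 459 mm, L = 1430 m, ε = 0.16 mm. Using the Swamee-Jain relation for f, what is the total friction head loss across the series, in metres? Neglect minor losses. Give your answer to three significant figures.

H ≈ 32.1 m

Pipe 1: V = 2.937 m/s, Re = 8.37×10^5, ε/D = 2.61×10^-4, f = 0.01554, h_1 = f(L/D)V²/2g = 9.764 m
Pipe 2: V = 2.937 m/s, Re = 8.37×10^5, ε/D = 3.49×10^-4, f = 0.01629, h_2 = f(L/D)V²/2g = 22.32 m
Series → Q common, losses add: H = Σh = 32.08 m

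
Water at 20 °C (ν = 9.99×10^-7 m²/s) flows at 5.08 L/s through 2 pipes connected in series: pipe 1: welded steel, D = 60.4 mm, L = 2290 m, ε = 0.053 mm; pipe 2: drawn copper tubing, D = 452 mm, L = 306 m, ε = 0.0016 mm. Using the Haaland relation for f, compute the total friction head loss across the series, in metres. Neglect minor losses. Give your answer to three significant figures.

Pipe 1: V = 1.773 m/s, Re = 1.07×10^5, ε/D = 8.77×10^-4, f = 0.02139, h_1 = f(L/D)V²/2g = 129.9 m
Pipe 2: V = 0.03166 m/s, Re = 1.43×10^4, ε/D = 3.54×10^-6, f = 0.02805, h_2 = f(L/D)V²/2g = 9.701×10^-4 m
Series → Q common, losses add: H = Σh = 129.9 m

H ≈ 130 m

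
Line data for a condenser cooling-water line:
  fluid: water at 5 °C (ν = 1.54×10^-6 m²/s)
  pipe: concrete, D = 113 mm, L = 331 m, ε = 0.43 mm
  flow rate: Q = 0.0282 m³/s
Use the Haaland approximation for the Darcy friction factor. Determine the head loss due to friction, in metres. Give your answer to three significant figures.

V = 4Q/(πD²) = 4·0.0282/(π·0.113²) = 2.812 m/s
Re = VD/ν = 2.812·0.113/1.54×10^-6 = 2.06×10^5 → turbulent
ε/D = 0.43/113 = 0.00381
Haaland: f = 0.02856
h_f = f(L/D)V²/(2g) = 0.02856·(331/0.113)·2.812²/(2·9.81) = 33.71 m

h_f ≈ 33.7 m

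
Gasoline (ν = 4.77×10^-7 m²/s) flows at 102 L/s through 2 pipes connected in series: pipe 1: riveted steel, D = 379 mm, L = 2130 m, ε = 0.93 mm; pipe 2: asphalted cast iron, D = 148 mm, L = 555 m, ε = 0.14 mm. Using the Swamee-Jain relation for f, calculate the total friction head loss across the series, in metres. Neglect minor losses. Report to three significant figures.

H ≈ 138 m

Pipe 1: V = 0.9041 m/s, Re = 7.18×10^5, ε/D = 0.00245, f = 0.02506, h_1 = f(L/D)V²/2g = 5.867 m
Pipe 2: V = 5.929 m/s, Re = 1.84×10^6, ε/D = 9.46×10^-4, f = 0.01961, h_2 = f(L/D)V²/2g = 131.8 m
Series → Q common, losses add: H = Σh = 137.6 m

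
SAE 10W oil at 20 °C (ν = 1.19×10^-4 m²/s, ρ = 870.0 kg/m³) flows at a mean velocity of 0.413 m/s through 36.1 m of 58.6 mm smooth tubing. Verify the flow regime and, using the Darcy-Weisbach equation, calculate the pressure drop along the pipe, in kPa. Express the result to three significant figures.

Re = VD/ν = 0.413·0.05860/1.19×10^-4 = 203 → laminar (Re < 2300)
f = 64/Re = 0.3147
h_f = f(L/D)V²/(2g) = 0.3147·(36.1/0.05860)·0.413²/(2·9.81) = 1.685 m
Δp = ρg·h_f = 870.0·9.81·1.685 = 14.38 kPa

Δp ≈ 14.4 kPa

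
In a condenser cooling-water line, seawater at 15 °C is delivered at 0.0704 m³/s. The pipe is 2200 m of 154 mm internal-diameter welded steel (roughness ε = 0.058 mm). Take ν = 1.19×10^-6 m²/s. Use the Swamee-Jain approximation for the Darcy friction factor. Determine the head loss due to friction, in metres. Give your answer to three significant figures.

h_f ≈ 177 m

V = 4Q/(πD²) = 4·0.0704/(π·0.154²) = 3.780 m/s
Re = VD/ν = 3.780·0.154/1.19×10^-6 = 4.89×10^5 → turbulent
ε/D = 0.058/154 = 3.77×10^-4
Swamee-Jain: f = 0.01697
h_f = f(L/D)V²/(2g) = 0.01697·(2200/0.154)·3.780²/(2·9.81) = 176.5 m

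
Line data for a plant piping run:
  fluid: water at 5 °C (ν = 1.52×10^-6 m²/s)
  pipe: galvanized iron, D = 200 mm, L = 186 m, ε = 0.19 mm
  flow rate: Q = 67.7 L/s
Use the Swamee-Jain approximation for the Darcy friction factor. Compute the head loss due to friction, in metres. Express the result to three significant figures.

h_f ≈ 4.53 m

V = 4Q/(πD²) = 4·0.0677/(π·0.200²) = 2.155 m/s
Re = VD/ν = 2.155·0.200/1.52×10^-6 = 2.84×10^5 → turbulent
ε/D = 0.19/200 = 9.50×10^-4
Swamee-Jain: f = 0.02059
h_f = f(L/D)V²/(2g) = 0.02059·(186/0.200)·2.155²/(2·9.81) = 4.533 m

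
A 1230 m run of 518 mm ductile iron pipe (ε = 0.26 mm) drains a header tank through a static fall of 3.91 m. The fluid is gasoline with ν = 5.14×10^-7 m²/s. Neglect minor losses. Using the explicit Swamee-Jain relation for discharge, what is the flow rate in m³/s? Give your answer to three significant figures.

Q ≈ 0.290 m³/s

Swamee-Jain (Type II): Q = -0.965·√(gD⁵h_f/L)·ln[ε/(3.7D) + √(3.17ν²L/(gD³h_f))]
√(gD⁵h_f/L) = √(9.81·0.518⁵·3.91/1230) = 0.03410
ε/(3.7D) = 1.36×10^-4; √(3.17ν²L/(gD³h_f)) = 1.39×10^-5
Q = -0.965·0.03410·ln(1.496×10^-4) = 0.2899 m³/s
Check: V = 1.38 m/s, Re = 1.39×10^6, f = 0.01717, h_f = 3.93 m ≈ 3.91 m ✓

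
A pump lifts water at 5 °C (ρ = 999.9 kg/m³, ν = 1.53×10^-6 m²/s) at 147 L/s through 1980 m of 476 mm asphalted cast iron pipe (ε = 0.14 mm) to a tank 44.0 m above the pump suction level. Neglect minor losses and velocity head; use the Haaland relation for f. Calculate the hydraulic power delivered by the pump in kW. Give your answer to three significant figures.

V = 4Q/(πD²) = 0.8261 m/s; Re = 2.57×10^5; ε/D = 2.94×10^-4; f = 0.01701
h_f = f(L/D)V²/2g = 2.461 m
Total head H = z + h_f = 44.0 + 2.461 = 46.46 m
P_hyd = ρgQH = 999.9·9.81·0.147·46.46 = 66.99 kW

P_hyd ≈ 67.0 kW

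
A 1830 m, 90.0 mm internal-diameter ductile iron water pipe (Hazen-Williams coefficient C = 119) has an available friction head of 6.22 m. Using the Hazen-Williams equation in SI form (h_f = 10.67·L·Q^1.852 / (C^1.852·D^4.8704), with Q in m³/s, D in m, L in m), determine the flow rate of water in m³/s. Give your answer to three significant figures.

Q ≈ 0.00274 m³/s

Rearranging: Q = [h_f·C^1.852·D^4.8704 / (10.67·L)]^(1/1.852)
Q = [6.22·119^1.852·0.0900^4.8704 / (10.67·1830)]^0.540 = 0.002737 m³/s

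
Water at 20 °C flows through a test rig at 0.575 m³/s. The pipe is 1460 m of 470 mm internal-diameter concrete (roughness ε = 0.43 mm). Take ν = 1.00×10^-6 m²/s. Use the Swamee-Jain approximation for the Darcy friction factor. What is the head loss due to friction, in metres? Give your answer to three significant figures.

V = 4Q/(πD²) = 4·0.575/(π·0.470²) = 3.314 m/s
Re = VD/ν = 3.314·0.470/1.00×10^-6 = 1.56×10^6 → turbulent
ε/D = 0.43/470 = 9.15×10^-4
Swamee-Jain: f = 0.01950
h_f = f(L/D)V²/(2g) = 0.01950·(1460/0.470)·3.314²/(2·9.81) = 33.91 m

h_f ≈ 33.9 m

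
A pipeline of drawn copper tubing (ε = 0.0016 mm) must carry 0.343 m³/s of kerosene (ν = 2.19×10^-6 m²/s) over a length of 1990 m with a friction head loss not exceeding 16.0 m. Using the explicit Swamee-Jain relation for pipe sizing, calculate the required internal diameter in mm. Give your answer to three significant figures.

Swamee-Jain (Type III): D = 0.66·[ε^1.25·(LQ²/(gh_f))^4.75 + ν·Q^9.4·(L/(gh_f))^5.2]^0.04
LQ²/(gh_f) = 1.492; L/(gh_f) = 12.68
Term 1 = ε^1.25·(…)^4.75 = 3.80×10^-7; Term 2 = ν·Q^9.4·(…)^5.2 = 5.11×10^-5
D = 0.66·(3.80×10^-7 + 5.11×10^-5)^0.04 = 0.4446 m = 445 mm
Check: V = 2.21 m/s, Re = 4.48×10^5, f = 0.01340, h_f = 14.9 m ≈ 16.0 m ✓

D ≈ 445 mm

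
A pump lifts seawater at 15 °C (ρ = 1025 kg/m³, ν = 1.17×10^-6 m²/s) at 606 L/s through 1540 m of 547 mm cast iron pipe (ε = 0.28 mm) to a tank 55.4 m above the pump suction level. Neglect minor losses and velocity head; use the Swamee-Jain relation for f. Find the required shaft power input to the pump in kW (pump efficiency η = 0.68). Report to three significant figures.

V = 4Q/(πD²) = 2.579 m/s; Re = 1.21×10^6; ε/D = 5.12×10^-4; f = 0.01729
h_f = f(L/D)V²/2g = 16.50 m
Total head H = z + h_f = 55.4 + 16.50 = 71.90 m
P_hyd = ρgQH = 1025·9.81·0.606·71.90 = 438.1 kW
P_shaft = P_hyd/η = 438.1/0.68 = 644.3 kW

P_shaft ≈ 644 kW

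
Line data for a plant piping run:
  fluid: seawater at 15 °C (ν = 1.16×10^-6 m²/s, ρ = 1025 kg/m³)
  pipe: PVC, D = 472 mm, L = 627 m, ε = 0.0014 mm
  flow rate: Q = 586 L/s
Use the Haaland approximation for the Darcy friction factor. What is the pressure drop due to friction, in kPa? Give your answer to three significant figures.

V = 4Q/(πD²) = 4·0.586/(π·0.472²) = 3.349 m/s
Re = VD/ν = 3.349·0.472/1.16×10^-6 = 1.36×10^6 → turbulent
ε/D = 0.0014/472 = 2.97×10^-6
Haaland: f = 0.01107
h_f = f(L/D)V²/(2g) = 0.01107·(627/0.472)·3.349²/(2·9.81) = 8.404 m
Δp = ρg·h_f = 1025·9.81·8.404 = 84.50 kPa

Δp ≈ 84.5 kPa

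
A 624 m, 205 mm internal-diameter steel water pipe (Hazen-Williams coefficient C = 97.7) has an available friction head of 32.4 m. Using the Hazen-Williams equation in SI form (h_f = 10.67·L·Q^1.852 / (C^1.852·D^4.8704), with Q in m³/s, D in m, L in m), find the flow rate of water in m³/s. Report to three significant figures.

Rearranging: Q = [h_f·C^1.852·D^4.8704 / (10.67·L)]^(1/1.852)
Q = [32.4·97.7^1.852·0.205^4.8704 / (10.67·624)]^0.540 = 0.08533 m³/s

Q ≈ 0.0853 m³/s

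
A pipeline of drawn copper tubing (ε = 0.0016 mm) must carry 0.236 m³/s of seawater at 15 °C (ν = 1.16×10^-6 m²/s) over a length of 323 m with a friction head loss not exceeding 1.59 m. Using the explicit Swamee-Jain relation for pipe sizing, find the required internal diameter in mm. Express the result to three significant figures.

Swamee-Jain (Type III): D = 0.66·[ε^1.25·(LQ²/(gh_f))^4.75 + ν·Q^9.4·(L/(gh_f))^5.2]^0.04
LQ²/(gh_f) = 1.153; L/(gh_f) = 20.71
Term 1 = ε^1.25·(…)^4.75 = 1.12×10^-7; Term 2 = ν·Q^9.4·(…)^5.2 = 1.03×10^-5
D = 0.66·(1.12×10^-7 + 1.03×10^-5)^0.04 = 0.4171 m = 417 mm
Check: V = 1.73 m/s, Re = 6.21×10^5, f = 0.01267, h_f = 1.49 m ≈ 1.59 m ✓

D ≈ 417 mm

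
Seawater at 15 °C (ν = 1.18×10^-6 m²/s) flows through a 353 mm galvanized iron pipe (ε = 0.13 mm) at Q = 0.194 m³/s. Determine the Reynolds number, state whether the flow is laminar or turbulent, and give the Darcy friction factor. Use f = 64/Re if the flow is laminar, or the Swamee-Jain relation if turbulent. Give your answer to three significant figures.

V = 4Q/(πD²) = 1.982 m/s
Re = VD/ν = 1.982·0.353/1.18×10^-6 = 5.93×10^5
Re > 4000 → turbulent; ε/D = 3.68×10^-4
Swamee-Jain: f = 0.01673

Re ≈ 5.93×10^5; turbulent; f ≈ 0.0167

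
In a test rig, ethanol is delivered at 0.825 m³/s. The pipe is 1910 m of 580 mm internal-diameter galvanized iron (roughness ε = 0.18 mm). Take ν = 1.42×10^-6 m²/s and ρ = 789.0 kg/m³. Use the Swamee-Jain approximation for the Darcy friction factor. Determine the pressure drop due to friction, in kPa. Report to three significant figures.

Δp ≈ 199 kPa

V = 4Q/(πD²) = 4·0.825/(π·0.580²) = 3.123 m/s
Re = VD/ν = 3.123·0.580/1.42×10^-6 = 1.28×10^6 → turbulent
ε/D = 0.18/580 = 3.10×10^-4
Swamee-Jain: f = 0.01570
h_f = f(L/D)V²/(2g) = 0.01570·(1910/0.580)·3.123²/(2·9.81) = 25.69 m
Δp = ρg·h_f = 789.0·9.81·25.69 = 198.9 kPa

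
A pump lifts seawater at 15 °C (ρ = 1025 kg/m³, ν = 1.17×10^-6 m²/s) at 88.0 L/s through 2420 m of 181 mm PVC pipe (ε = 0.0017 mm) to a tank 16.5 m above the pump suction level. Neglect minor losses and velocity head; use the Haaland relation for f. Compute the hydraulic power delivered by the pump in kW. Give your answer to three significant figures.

P_hyd ≈ 107 kW

V = 4Q/(πD²) = 3.420 m/s; Re = 5.29×10^5; ε/D = 9.39×10^-6; f = 0.01304
h_f = f(L/D)V²/2g = 104.0 m
Total head H = z + h_f = 16.5 + 104.0 = 120.5 m
P_hyd = ρgQH = 1025·9.81·0.0880·120.5 = 106.6 kW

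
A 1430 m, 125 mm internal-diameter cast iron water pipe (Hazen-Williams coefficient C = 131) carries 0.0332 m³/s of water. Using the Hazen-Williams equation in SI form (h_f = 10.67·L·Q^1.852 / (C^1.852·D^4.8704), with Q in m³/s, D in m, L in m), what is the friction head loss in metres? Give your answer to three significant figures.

h_f ≈ 83.5 m

h_f = 10.67·1430·0.0332^1.852 / (131^1.852·0.125^4.8704) = 83.54 m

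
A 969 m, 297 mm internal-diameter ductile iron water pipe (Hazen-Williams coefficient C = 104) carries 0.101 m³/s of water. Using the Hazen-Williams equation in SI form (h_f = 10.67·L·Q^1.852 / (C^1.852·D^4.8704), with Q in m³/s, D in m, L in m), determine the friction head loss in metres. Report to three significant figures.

h_f = 10.67·969·0.101^1.852 / (104^1.852·0.297^4.8704) = 10.07 m

h_f ≈ 10.1 m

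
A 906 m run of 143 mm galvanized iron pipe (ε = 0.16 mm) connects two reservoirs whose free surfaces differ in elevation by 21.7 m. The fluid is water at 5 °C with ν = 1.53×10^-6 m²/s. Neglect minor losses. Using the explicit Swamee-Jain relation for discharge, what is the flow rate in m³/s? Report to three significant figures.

Q ≈ 0.0282 m³/s

Swamee-Jain (Type II): Q = -0.965·√(gD⁵h_f/L)·ln[ε/(3.7D) + √(3.17ν²L/(gD³h_f))]
√(gD⁵h_f/L) = √(9.81·0.143⁵·21.7/906) = 0.003748
ε/(3.7D) = 3.02×10^-4; √(3.17ν²L/(gD³h_f)) = 1.04×10^-4
Q = -0.965·0.003748·ln(4.063×10^-4) = 0.02824 m³/s
Check: V = 1.76 m/s, Re = 1.64×10^5, f = 0.02190, h_f = 21.9 m ≈ 21.7 m ✓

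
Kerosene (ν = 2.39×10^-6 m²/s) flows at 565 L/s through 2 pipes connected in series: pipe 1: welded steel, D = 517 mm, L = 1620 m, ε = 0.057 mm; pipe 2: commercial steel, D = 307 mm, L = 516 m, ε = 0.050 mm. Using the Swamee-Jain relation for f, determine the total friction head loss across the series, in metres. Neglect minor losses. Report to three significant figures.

Pipe 1: V = 2.691 m/s, Re = 5.82×10^5, ε/D = 1.10×10^-4, f = 0.01435, h_1 = f(L/D)V²/2g = 16.60 m
Pipe 2: V = 7.633 m/s, Re = 9.80×10^5, ε/D = 1.63×10^-4, f = 0.01436, h_2 = f(L/D)V²/2g = 71.68 m
Series → Q common, losses add: H = Σh = 88.28 m

H ≈ 88.3 m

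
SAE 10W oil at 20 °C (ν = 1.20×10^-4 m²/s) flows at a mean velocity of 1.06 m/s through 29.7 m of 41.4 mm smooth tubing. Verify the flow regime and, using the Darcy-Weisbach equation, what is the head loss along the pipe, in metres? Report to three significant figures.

h_f ≈ 7.19 m

Re = VD/ν = 1.06·0.04140/1.20×10^-4 = 366 → laminar (Re < 2300)
f = 64/Re = 0.1750
h_f = f(L/D)V²/(2g) = 0.1750·(29.7/0.04140)·1.06²/(2·9.81) = 7.190 m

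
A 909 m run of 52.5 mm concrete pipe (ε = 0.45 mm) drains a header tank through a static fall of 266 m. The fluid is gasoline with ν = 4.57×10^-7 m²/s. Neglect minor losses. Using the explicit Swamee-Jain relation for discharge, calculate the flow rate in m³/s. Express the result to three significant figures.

Q ≈ 0.00625 m³/s

Swamee-Jain (Type II): Q = -0.965·√(gD⁵h_f/L)·ln[ε/(3.7D) + √(3.17ν²L/(gD³h_f))]
√(gD⁵h_f/L) = √(9.81·0.0525⁵·266/909) = 0.001070
ε/(3.7D) = 0.00232; √(3.17ν²L/(gD³h_f)) = 3.99×10^-5
Q = -0.965·0.001070·ln(0.002357) = 0.006248 m³/s
Check: V = 2.89 m/s, Re = 3.32×10^5, f = 0.03632, h_f = 267 m ≈ 266 m ✓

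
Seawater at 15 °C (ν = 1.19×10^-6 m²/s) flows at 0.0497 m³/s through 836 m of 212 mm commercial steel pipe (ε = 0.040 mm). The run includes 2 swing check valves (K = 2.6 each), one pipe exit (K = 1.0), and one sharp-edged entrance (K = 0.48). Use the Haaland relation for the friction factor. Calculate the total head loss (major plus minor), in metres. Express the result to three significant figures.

V = 4Q/(πD²) = 1.408 m/s; V²/2g = 0.1010 m
Re = 2.51×10^5, ε/D = 1.89×10^-4 → f = 0.01631 (Haaland)
Major: h_f = f(L/D)·V²/2g = 0.01631·3943·0.1010 = 6.500 m
Minor: ΣK = 6.68; h_m = ΣK·V²/2g = 0.6749 m
Total H_L = 6.500 + 0.6749 = 7.175 m

H_L ≈ 7.17 m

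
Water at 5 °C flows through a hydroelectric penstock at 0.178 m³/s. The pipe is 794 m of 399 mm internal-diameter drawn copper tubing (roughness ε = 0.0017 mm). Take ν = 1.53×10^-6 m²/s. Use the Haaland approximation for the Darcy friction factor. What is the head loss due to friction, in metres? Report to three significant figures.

V = 4Q/(πD²) = 4·0.178/(π·0.399²) = 1.424 m/s
Re = VD/ν = 1.424·0.399/1.53×10^-6 = 3.71×10^5 → turbulent
ε/D = 0.0017/399 = 4.26×10^-6
Haaland: f = 0.01383
h_f = f(L/D)V²/(2g) = 0.01383·(794/0.399)·1.424²/(2·9.81) = 2.842 m

h_f ≈ 2.84 m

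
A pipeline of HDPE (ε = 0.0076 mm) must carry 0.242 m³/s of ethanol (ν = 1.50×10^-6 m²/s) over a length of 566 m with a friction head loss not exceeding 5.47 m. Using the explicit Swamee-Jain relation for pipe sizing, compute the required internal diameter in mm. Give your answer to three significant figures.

Swamee-Jain (Type III): D = 0.66·[ε^1.25·(LQ²/(gh_f))^4.75 + ν·Q^9.4·(L/(gh_f))^5.2]^0.04
LQ²/(gh_f) = 0.6177; L/(gh_f) = 10.55
Term 1 = ε^1.25·(…)^4.75 = 4.05×10^-8; Term 2 = ν·Q^9.4·(…)^5.2 = 5.06×10^-7
D = 0.66·(4.05×10^-8 + 5.06×10^-7)^0.04 = 0.3707 m = 371 mm
Check: V = 2.24 m/s, Re = 5.54×10^5, f = 0.01320, h_f = 5.16 m ≈ 5.47 m ✓

D ≈ 371 mm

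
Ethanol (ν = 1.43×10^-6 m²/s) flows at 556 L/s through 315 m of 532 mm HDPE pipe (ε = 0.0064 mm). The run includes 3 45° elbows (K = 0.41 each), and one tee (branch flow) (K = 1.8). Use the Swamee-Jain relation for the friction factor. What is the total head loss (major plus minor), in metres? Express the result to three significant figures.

V = 4Q/(πD²) = 2.501 m/s; V²/2g = 0.3189 m
Re = 9.31×10^5, ε/D = 1.20×10^-5 → f = 0.01203 (Swamee-Jain)
Major: h_f = f(L/D)·V²/2g = 0.01203·592.1·0.3189 = 2.271 m
Minor: ΣK = 3.03; h_m = ΣK·V²/2g = 0.9662 m
Total H_L = 2.271 + 0.9662 = 3.238 m

H_L ≈ 3.24 m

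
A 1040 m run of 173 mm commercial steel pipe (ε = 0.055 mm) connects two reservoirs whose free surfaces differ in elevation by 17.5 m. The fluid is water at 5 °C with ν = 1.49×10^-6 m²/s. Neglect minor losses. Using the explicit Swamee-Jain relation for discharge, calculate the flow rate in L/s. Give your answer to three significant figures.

Q ≈ 42.2 L/s

Swamee-Jain (Type II): Q = -0.965·√(gD⁵h_f/L)·ln[ε/(3.7D) + √(3.17ν²L/(gD³h_f))]
√(gD⁵h_f/L) = √(9.81·0.173⁵·17.5/1040) = 0.005058
ε/(3.7D) = 8.59×10^-5; √(3.17ν²L/(gD³h_f)) = 9.07×10^-5
Q = -0.965·0.005058·ln(1.767×10^-4) = 0.04218 m³/s
Check: V = 1.79 m/s, Re = 2.08×10^5, f = 0.01782, h_f = 17.6 m ≈ 17.5 m ✓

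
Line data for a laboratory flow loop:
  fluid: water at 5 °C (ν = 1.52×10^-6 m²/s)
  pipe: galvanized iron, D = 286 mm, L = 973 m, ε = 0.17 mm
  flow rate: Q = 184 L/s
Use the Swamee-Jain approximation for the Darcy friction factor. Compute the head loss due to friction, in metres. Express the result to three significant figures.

V = 4Q/(πD²) = 4·0.184/(π·0.286²) = 2.864 m/s
Re = VD/ν = 2.864·0.286/1.52×10^-6 = 5.39×10^5 → turbulent
ε/D = 0.17/286 = 5.94×10^-4
Swamee-Jain: f = 0.01828
h_f = f(L/D)V²/(2g) = 0.01828·(973/0.286)·2.864²/(2·9.81) = 26.01 m

h_f ≈ 26.0 m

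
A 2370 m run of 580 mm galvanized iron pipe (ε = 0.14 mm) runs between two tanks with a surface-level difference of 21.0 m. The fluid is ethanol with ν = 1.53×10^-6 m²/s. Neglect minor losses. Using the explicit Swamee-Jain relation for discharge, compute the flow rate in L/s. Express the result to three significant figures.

Swamee-Jain (Type II): Q = -0.965·√(gD⁵h_f/L)·ln[ε/(3.7D) + √(3.17ν²L/(gD³h_f))]
√(gD⁵h_f/L) = √(9.81·0.580⁵·21.0/2370) = 0.07553
ε/(3.7D) = 6.52×10^-5; √(3.17ν²L/(gD³h_f)) = 2.09×10^-5
Q = -0.965·0.07553·ln(8.616×10^-5) = 0.6822 m³/s
Check: V = 2.58 m/s, Re = 9.79×10^5, f = 0.01522, h_f = 21.1 m ≈ 21.0 m ✓

Q ≈ 682 L/s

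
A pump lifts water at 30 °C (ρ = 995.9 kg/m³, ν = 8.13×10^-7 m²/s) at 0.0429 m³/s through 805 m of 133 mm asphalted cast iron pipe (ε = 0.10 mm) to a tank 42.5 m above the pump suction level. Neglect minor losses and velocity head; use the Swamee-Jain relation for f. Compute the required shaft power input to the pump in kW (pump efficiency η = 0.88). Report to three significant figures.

P_shaft ≈ 47.1 kW

V = 4Q/(πD²) = 3.088 m/s; Re = 5.05×10^5; ε/D = 7.52×10^-4; f = 0.01918
h_f = f(L/D)V²/2g = 56.43 m
Total head H = z + h_f = 42.5 + 56.43 = 98.93 m
P_hyd = ρgQH = 995.9·9.81·0.0429·98.93 = 41.46 kW
P_shaft = P_hyd/η = 41.46/0.88 = 47.12 kW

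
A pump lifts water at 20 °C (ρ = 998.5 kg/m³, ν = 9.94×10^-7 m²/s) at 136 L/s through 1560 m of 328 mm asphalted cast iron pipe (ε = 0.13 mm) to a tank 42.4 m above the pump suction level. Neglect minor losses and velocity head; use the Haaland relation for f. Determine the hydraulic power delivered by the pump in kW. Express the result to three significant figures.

P_hyd ≈ 70.6 kW

V = 4Q/(πD²) = 1.610 m/s; Re = 5.31×10^5; ε/D = 3.96×10^-4; f = 0.01683
h_f = f(L/D)V²/2g = 10.57 m
Total head H = z + h_f = 42.4 + 10.57 = 52.97 m
P_hyd = ρgQH = 998.5·9.81·0.136·52.97 = 70.56 kW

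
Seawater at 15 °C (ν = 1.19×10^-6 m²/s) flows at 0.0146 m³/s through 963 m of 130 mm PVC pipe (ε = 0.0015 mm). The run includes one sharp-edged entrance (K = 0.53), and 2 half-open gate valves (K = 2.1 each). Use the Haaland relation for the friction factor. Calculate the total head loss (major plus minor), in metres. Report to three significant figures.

H_L ≈ 8.15 m

V = 4Q/(πD²) = 1.100 m/s; V²/2g = 0.06167 m
Re = 1.20×10^5, ε/D = 1.15×10^-5 → f = 0.01721 (Haaland)
Major: h_f = f(L/D)·V²/2g = 0.01721·7408·0.06167 = 7.861 m
Minor: ΣK = 4.73; h_m = ΣK·V²/2g = 0.2917 m
Total H_L = 7.861 + 0.2917 = 8.152 m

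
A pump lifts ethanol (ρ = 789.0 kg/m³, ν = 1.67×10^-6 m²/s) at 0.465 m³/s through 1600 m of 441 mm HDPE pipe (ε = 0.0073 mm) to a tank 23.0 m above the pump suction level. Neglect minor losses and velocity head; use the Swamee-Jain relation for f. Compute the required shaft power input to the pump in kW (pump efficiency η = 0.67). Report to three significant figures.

V = 4Q/(πD²) = 3.044 m/s; Re = 8.04×10^5; ε/D = 1.66×10^-5; f = 0.01240
h_f = f(L/D)V²/2g = 21.24 m
Total head H = z + h_f = 23.0 + 21.24 = 44.24 m
P_hyd = ρgQH = 789.0·9.81·0.465·44.24 = 159.2 kW
P_shaft = P_hyd/η = 159.2/0.67 = 237.7 kW

P_shaft ≈ 238 kW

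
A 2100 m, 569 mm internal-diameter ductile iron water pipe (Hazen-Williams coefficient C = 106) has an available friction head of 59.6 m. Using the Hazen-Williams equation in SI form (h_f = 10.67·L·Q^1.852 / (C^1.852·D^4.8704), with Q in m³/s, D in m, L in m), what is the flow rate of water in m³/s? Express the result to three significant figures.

Q ≈ 0.979 m³/s

Rearranging: Q = [h_f·C^1.852·D^4.8704 / (10.67·L)]^(1/1.852)
Q = [59.6·106^1.852·0.569^4.8704 / (10.67·2100)]^0.540 = 0.9791 m³/s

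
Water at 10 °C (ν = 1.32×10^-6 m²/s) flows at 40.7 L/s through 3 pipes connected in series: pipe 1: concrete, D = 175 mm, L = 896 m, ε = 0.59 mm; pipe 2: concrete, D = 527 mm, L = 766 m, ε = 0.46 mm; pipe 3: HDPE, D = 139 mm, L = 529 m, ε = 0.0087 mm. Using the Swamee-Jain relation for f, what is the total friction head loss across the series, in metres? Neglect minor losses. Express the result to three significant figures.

Pipe 1: V = 1.692 m/s, Re = 2.24×10^5, ε/D = 0.00337, f = 0.02777, h_1 = f(L/D)V²/2g = 20.75 m
Pipe 2: V = 0.1866 m/s, Re = 7.45×10^4, ε/D = 8.73×10^-4, f = 0.02260, h_2 = f(L/D)V²/2g = 0.05830 m
Pipe 3: V = 2.682 m/s, Re = 2.82×10^5, ε/D = 6.26×10^-5, f = 0.01521, h_3 = f(L/D)V²/2g = 21.22 m
Series → Q common, losses add: H = Σh = 42.03 m

H ≈ 42.0 m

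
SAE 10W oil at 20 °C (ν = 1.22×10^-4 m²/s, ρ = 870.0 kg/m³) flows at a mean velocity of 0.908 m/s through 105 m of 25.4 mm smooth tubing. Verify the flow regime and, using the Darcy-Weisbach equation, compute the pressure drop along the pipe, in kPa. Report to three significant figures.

Re = VD/ν = 0.908·0.02540/1.22×10^-4 = 189 → laminar (Re < 2300)
f = 64/Re = 0.3385
h_f = f(L/D)V²/(2g) = 0.3385·(105/0.02540)·0.908²/(2·9.81) = 58.81 m
Δp = ρg·h_f = 870.0·9.81·58.81 = 501.9 kPa

Δp ≈ 502 kPa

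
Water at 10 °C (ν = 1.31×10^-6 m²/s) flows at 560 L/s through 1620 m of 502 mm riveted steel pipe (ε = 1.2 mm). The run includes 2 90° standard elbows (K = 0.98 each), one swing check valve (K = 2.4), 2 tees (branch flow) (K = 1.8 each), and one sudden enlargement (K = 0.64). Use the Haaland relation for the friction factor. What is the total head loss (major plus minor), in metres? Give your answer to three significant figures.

H_L ≈ 36.1 m

V = 4Q/(πD²) = 2.829 m/s; V²/2g = 0.4080 m
Re = 1.08×10^6, ε/D = 0.00239 → f = 0.02475 (Haaland)
Major: h_f = f(L/D)·V²/2g = 0.02475·3227·0.4080 = 32.59 m
Minor: ΣK = 8.60; h_m = ΣK·V²/2g = 3.509 m
Total H_L = 32.59 + 3.509 = 36.10 m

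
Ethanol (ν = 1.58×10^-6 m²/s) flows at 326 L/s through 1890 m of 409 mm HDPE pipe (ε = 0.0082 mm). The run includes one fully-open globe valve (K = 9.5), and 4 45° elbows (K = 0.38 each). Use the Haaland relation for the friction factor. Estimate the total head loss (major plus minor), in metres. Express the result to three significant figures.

V = 4Q/(πD²) = 2.481 m/s; V²/2g = 0.3138 m
Re = 6.42×10^5, ε/D = 2.00×10^-5 → f = 0.01278 (Haaland)
Major: h_f = f(L/D)·V²/2g = 0.01278·4621·0.3138 = 18.53 m
Minor: ΣK = 11.0; h_m = ΣK·V²/2g = 3.458 m
Total H_L = 18.53 + 3.458 = 21.99 m

H_L ≈ 22.0 m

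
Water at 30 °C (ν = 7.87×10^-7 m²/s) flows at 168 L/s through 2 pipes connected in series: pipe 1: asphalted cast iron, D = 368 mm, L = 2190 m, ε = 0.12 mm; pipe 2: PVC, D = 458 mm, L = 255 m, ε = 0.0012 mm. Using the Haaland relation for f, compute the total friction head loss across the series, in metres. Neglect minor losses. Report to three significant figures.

Pipe 1: V = 1.580 m/s, Re = 7.39×10^5, ε/D = 3.26×10^-4, f = 0.01603, h_1 = f(L/D)V²/2g = 12.13 m
Pipe 2: V = 1.020 m/s, Re = 5.93×10^5, ε/D = 2.62×10^-6, f = 0.01270, h_2 = f(L/D)V²/2g = 0.3749 m
Series → Q common, losses add: H = Σh = 12.50 m

H ≈ 12.5 m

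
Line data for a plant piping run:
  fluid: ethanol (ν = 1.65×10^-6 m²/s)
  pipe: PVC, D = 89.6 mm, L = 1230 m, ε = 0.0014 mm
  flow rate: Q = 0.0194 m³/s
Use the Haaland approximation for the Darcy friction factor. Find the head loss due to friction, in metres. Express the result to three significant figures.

V = 4Q/(πD²) = 4·0.0194/(π·0.0896²) = 3.077 m/s
Re = VD/ν = 3.077·0.0896/1.65×10^-6 = 1.67×10^5 → turbulent
ε/D = 0.0014/89.6 = 1.56×10^-5
Haaland: f = 0.01614
h_f = f(L/D)V²/(2g) = 0.01614·(1230/0.0896)·3.077²/(2·9.81) = 106.9 m

h_f ≈ 107 m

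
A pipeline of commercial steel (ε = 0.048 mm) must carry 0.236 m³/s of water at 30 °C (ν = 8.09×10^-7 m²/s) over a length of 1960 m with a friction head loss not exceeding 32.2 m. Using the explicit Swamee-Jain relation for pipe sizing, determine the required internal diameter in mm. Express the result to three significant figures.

D ≈ 334 mm

Swamee-Jain (Type III): D = 0.66·[ε^1.25·(LQ²/(gh_f))^4.75 + ν·Q^9.4·(L/(gh_f))^5.2]^0.04
LQ²/(gh_f) = 0.3456; L/(gh_f) = 6.205
Term 1 = ε^1.25·(…)^4.75 = 2.57×10^-8; Term 2 = ν·Q^9.4·(…)^5.2 = 1.37×10^-8
D = 0.66·(2.57×10^-8 + 1.37×10^-8)^0.04 = 0.3337 m = 334 mm
Check: V = 2.70 m/s, Re = 1.11×10^6, f = 0.01401, h_f = 30.5 m ≈ 32.2 m ✓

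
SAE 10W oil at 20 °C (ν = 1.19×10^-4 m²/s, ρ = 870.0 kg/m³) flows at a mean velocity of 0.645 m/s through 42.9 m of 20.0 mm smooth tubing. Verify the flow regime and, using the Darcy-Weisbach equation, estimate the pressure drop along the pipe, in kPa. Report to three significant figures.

Δp ≈ 229 kPa

Re = VD/ν = 0.645·0.02000/1.19×10^-4 = 108 → laminar (Re < 2300)
f = 64/Re = 0.5904
h_f = f(L/D)V²/(2g) = 0.5904·(42.9/0.02000)·0.645²/(2·9.81) = 26.85 m
Δp = ρg·h_f = 870.0·9.81·26.85 = 229.2 kPa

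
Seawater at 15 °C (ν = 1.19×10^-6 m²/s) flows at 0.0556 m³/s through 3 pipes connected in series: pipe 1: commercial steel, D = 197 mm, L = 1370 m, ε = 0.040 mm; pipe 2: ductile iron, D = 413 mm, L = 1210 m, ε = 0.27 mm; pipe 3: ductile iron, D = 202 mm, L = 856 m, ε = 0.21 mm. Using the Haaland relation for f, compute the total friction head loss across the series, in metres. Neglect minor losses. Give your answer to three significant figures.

H ≈ 32.9 m

Pipe 1: V = 1.824 m/s, Re = 3.02×10^5, ε/D = 2.03×10^-4, f = 0.01607, h_1 = f(L/D)V²/2g = 18.96 m
Pipe 2: V = 0.4150 m/s, Re = 1.44×10^5, ε/D = 6.54×10^-4, f = 0.01993, h_2 = f(L/D)V²/2g = 0.5128 m
Pipe 3: V = 1.735 m/s, Re = 2.95×10^5, ε/D = 0.00104, f = 0.02070, h_3 = f(L/D)V²/2g = 13.46 m
Series → Q common, losses add: H = Σh = 32.93 m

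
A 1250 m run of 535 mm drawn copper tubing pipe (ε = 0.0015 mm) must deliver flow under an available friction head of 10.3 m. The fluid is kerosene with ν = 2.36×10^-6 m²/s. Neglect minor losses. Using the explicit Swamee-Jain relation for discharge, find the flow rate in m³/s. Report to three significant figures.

Swamee-Jain (Type II): Q = -0.965·√(gD⁵h_f/L)·ln[ε/(3.7D) + √(3.17ν²L/(gD³h_f))]
√(gD⁵h_f/L) = √(9.81·0.535⁵·10.3/1250) = 0.05952
ε/(3.7D) = 7.58×10^-7; √(3.17ν²L/(gD³h_f)) = 3.78×10^-5
Q = -0.965·0.05952·ln(3.852×10^-5) = 0.5838 m³/s
Check: V = 2.60 m/s, Re = 5.89×10^5, f = 0.01277, h_f = 10.3 m ≈ 10.3 m ✓

Q ≈ 0.584 m³/s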